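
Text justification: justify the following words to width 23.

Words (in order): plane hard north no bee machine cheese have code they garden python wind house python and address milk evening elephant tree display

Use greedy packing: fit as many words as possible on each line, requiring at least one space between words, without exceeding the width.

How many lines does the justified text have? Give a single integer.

Answer: 6

Derivation:
Line 1: ['plane', 'hard', 'north', 'no', 'bee'] (min_width=23, slack=0)
Line 2: ['machine', 'cheese', 'have'] (min_width=19, slack=4)
Line 3: ['code', 'they', 'garden', 'python'] (min_width=23, slack=0)
Line 4: ['wind', 'house', 'python', 'and'] (min_width=21, slack=2)
Line 5: ['address', 'milk', 'evening'] (min_width=20, slack=3)
Line 6: ['elephant', 'tree', 'display'] (min_width=21, slack=2)
Total lines: 6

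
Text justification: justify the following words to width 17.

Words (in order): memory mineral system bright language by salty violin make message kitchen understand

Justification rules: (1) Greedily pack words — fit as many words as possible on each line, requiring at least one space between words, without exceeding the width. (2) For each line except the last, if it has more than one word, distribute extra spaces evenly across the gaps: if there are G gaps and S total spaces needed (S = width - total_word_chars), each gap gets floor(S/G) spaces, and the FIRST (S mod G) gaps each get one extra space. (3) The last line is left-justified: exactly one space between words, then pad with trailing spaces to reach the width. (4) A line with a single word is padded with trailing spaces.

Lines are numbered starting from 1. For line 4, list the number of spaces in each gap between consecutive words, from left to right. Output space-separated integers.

Answer: 7

Derivation:
Line 1: ['memory', 'mineral'] (min_width=14, slack=3)
Line 2: ['system', 'bright'] (min_width=13, slack=4)
Line 3: ['language', 'by', 'salty'] (min_width=17, slack=0)
Line 4: ['violin', 'make'] (min_width=11, slack=6)
Line 5: ['message', 'kitchen'] (min_width=15, slack=2)
Line 6: ['understand'] (min_width=10, slack=7)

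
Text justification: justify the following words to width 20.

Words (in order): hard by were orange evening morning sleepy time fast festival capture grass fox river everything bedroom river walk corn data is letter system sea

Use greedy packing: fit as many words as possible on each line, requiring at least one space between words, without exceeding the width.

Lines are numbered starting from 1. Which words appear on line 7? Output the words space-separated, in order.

Answer: river walk corn data

Derivation:
Line 1: ['hard', 'by', 'were', 'orange'] (min_width=19, slack=1)
Line 2: ['evening', 'morning'] (min_width=15, slack=5)
Line 3: ['sleepy', 'time', 'fast'] (min_width=16, slack=4)
Line 4: ['festival', 'capture'] (min_width=16, slack=4)
Line 5: ['grass', 'fox', 'river'] (min_width=15, slack=5)
Line 6: ['everything', 'bedroom'] (min_width=18, slack=2)
Line 7: ['river', 'walk', 'corn', 'data'] (min_width=20, slack=0)
Line 8: ['is', 'letter', 'system', 'sea'] (min_width=20, slack=0)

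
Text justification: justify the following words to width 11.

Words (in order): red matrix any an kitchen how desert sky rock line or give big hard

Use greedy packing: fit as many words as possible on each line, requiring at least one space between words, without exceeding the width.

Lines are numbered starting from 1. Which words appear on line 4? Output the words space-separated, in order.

Line 1: ['red', 'matrix'] (min_width=10, slack=1)
Line 2: ['any', 'an'] (min_width=6, slack=5)
Line 3: ['kitchen', 'how'] (min_width=11, slack=0)
Line 4: ['desert', 'sky'] (min_width=10, slack=1)
Line 5: ['rock', 'line'] (min_width=9, slack=2)
Line 6: ['or', 'give', 'big'] (min_width=11, slack=0)
Line 7: ['hard'] (min_width=4, slack=7)

Answer: desert sky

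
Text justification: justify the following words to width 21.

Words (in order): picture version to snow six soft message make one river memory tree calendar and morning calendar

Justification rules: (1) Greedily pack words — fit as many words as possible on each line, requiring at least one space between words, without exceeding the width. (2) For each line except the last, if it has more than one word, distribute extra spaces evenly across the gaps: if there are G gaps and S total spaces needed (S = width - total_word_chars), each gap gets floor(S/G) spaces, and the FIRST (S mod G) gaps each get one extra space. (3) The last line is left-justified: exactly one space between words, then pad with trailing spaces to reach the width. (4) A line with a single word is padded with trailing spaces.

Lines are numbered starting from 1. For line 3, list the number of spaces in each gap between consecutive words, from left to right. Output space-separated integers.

Line 1: ['picture', 'version', 'to'] (min_width=18, slack=3)
Line 2: ['snow', 'six', 'soft', 'message'] (min_width=21, slack=0)
Line 3: ['make', 'one', 'river', 'memory'] (min_width=21, slack=0)
Line 4: ['tree', 'calendar', 'and'] (min_width=17, slack=4)
Line 5: ['morning', 'calendar'] (min_width=16, slack=5)

Answer: 1 1 1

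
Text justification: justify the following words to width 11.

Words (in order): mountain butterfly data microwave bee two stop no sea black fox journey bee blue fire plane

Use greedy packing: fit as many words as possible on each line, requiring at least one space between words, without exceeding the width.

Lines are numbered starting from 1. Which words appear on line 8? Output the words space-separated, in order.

Line 1: ['mountain'] (min_width=8, slack=3)
Line 2: ['butterfly'] (min_width=9, slack=2)
Line 3: ['data'] (min_width=4, slack=7)
Line 4: ['microwave'] (min_width=9, slack=2)
Line 5: ['bee', 'two'] (min_width=7, slack=4)
Line 6: ['stop', 'no', 'sea'] (min_width=11, slack=0)
Line 7: ['black', 'fox'] (min_width=9, slack=2)
Line 8: ['journey', 'bee'] (min_width=11, slack=0)
Line 9: ['blue', 'fire'] (min_width=9, slack=2)
Line 10: ['plane'] (min_width=5, slack=6)

Answer: journey bee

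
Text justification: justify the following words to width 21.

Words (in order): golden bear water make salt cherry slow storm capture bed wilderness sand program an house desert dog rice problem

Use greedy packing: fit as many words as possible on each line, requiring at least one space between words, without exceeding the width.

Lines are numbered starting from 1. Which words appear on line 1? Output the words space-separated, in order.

Line 1: ['golden', 'bear', 'water'] (min_width=17, slack=4)
Line 2: ['make', 'salt', 'cherry', 'slow'] (min_width=21, slack=0)
Line 3: ['storm', 'capture', 'bed'] (min_width=17, slack=4)
Line 4: ['wilderness', 'sand'] (min_width=15, slack=6)
Line 5: ['program', 'an', 'house'] (min_width=16, slack=5)
Line 6: ['desert', 'dog', 'rice'] (min_width=15, slack=6)
Line 7: ['problem'] (min_width=7, slack=14)

Answer: golden bear water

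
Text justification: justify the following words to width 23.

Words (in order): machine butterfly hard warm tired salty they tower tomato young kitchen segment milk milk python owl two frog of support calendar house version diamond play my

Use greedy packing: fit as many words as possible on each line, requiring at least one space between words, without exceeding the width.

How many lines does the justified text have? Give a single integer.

Line 1: ['machine', 'butterfly', 'hard'] (min_width=22, slack=1)
Line 2: ['warm', 'tired', 'salty', 'they'] (min_width=21, slack=2)
Line 3: ['tower', 'tomato', 'young'] (min_width=18, slack=5)
Line 4: ['kitchen', 'segment', 'milk'] (min_width=20, slack=3)
Line 5: ['milk', 'python', 'owl', 'two'] (min_width=19, slack=4)
Line 6: ['frog', 'of', 'support'] (min_width=15, slack=8)
Line 7: ['calendar', 'house', 'version'] (min_width=22, slack=1)
Line 8: ['diamond', 'play', 'my'] (min_width=15, slack=8)
Total lines: 8

Answer: 8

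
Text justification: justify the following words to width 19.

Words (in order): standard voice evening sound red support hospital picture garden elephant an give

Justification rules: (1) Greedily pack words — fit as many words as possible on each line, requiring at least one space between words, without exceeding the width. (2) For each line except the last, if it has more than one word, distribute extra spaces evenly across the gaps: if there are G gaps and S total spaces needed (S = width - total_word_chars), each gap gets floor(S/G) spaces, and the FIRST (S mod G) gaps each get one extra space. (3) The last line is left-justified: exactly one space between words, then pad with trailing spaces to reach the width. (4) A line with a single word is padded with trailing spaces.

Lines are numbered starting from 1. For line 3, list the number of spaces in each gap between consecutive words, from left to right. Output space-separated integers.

Answer: 4

Derivation:
Line 1: ['standard', 'voice'] (min_width=14, slack=5)
Line 2: ['evening', 'sound', 'red'] (min_width=17, slack=2)
Line 3: ['support', 'hospital'] (min_width=16, slack=3)
Line 4: ['picture', 'garden'] (min_width=14, slack=5)
Line 5: ['elephant', 'an', 'give'] (min_width=16, slack=3)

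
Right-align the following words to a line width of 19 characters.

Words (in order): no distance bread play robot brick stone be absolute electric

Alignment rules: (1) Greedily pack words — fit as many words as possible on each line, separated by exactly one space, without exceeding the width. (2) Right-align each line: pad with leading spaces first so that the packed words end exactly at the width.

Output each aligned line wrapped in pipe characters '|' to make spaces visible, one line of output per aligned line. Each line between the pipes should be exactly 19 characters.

Line 1: ['no', 'distance', 'bread'] (min_width=17, slack=2)
Line 2: ['play', 'robot', 'brick'] (min_width=16, slack=3)
Line 3: ['stone', 'be', 'absolute'] (min_width=17, slack=2)
Line 4: ['electric'] (min_width=8, slack=11)

Answer: |  no distance bread|
|   play robot brick|
|  stone be absolute|
|           electric|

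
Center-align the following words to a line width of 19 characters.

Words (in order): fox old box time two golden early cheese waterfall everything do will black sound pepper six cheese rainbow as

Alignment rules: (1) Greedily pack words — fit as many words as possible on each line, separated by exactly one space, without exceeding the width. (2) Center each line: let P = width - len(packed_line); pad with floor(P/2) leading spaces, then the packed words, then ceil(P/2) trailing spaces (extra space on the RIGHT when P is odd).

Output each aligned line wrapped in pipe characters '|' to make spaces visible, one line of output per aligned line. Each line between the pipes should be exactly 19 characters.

Answer: | fox old box time  |
| two golden early  |
| cheese waterfall  |
|everything do will |
|black sound pepper |
|six cheese rainbow |
|        as         |

Derivation:
Line 1: ['fox', 'old', 'box', 'time'] (min_width=16, slack=3)
Line 2: ['two', 'golden', 'early'] (min_width=16, slack=3)
Line 3: ['cheese', 'waterfall'] (min_width=16, slack=3)
Line 4: ['everything', 'do', 'will'] (min_width=18, slack=1)
Line 5: ['black', 'sound', 'pepper'] (min_width=18, slack=1)
Line 6: ['six', 'cheese', 'rainbow'] (min_width=18, slack=1)
Line 7: ['as'] (min_width=2, slack=17)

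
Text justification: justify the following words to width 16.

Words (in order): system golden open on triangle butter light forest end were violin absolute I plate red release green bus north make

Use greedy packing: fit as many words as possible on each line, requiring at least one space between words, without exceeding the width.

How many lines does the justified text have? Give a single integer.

Answer: 8

Derivation:
Line 1: ['system', 'golden'] (min_width=13, slack=3)
Line 2: ['open', 'on', 'triangle'] (min_width=16, slack=0)
Line 3: ['butter', 'light'] (min_width=12, slack=4)
Line 4: ['forest', 'end', 'were'] (min_width=15, slack=1)
Line 5: ['violin', 'absolute'] (min_width=15, slack=1)
Line 6: ['I', 'plate', 'red'] (min_width=11, slack=5)
Line 7: ['release', 'green'] (min_width=13, slack=3)
Line 8: ['bus', 'north', 'make'] (min_width=14, slack=2)
Total lines: 8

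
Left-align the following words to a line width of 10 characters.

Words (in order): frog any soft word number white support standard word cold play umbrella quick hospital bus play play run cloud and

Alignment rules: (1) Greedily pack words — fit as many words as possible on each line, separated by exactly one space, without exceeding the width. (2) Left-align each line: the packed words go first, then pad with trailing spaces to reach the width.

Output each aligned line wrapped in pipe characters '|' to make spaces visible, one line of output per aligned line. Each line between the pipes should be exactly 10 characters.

Answer: |frog any  |
|soft word |
|number    |
|white     |
|support   |
|standard  |
|word cold |
|play      |
|umbrella  |
|quick     |
|hospital  |
|bus play  |
|play run  |
|cloud and |

Derivation:
Line 1: ['frog', 'any'] (min_width=8, slack=2)
Line 2: ['soft', 'word'] (min_width=9, slack=1)
Line 3: ['number'] (min_width=6, slack=4)
Line 4: ['white'] (min_width=5, slack=5)
Line 5: ['support'] (min_width=7, slack=3)
Line 6: ['standard'] (min_width=8, slack=2)
Line 7: ['word', 'cold'] (min_width=9, slack=1)
Line 8: ['play'] (min_width=4, slack=6)
Line 9: ['umbrella'] (min_width=8, slack=2)
Line 10: ['quick'] (min_width=5, slack=5)
Line 11: ['hospital'] (min_width=8, slack=2)
Line 12: ['bus', 'play'] (min_width=8, slack=2)
Line 13: ['play', 'run'] (min_width=8, slack=2)
Line 14: ['cloud', 'and'] (min_width=9, slack=1)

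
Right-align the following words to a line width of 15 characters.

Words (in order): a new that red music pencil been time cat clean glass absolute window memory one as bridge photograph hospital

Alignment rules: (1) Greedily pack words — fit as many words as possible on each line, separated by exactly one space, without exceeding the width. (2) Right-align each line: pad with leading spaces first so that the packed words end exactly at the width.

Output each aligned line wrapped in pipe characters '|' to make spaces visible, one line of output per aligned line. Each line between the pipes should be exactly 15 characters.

Answer: | a new that red|
|   music pencil|
|  been time cat|
|    clean glass|
|absolute window|
|  memory one as|
|         bridge|
|     photograph|
|       hospital|

Derivation:
Line 1: ['a', 'new', 'that', 'red'] (min_width=14, slack=1)
Line 2: ['music', 'pencil'] (min_width=12, slack=3)
Line 3: ['been', 'time', 'cat'] (min_width=13, slack=2)
Line 4: ['clean', 'glass'] (min_width=11, slack=4)
Line 5: ['absolute', 'window'] (min_width=15, slack=0)
Line 6: ['memory', 'one', 'as'] (min_width=13, slack=2)
Line 7: ['bridge'] (min_width=6, slack=9)
Line 8: ['photograph'] (min_width=10, slack=5)
Line 9: ['hospital'] (min_width=8, slack=7)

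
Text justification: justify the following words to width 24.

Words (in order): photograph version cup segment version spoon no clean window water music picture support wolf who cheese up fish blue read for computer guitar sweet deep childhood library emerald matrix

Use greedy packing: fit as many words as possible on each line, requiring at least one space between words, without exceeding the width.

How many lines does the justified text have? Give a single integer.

Line 1: ['photograph', 'version', 'cup'] (min_width=22, slack=2)
Line 2: ['segment', 'version', 'spoon', 'no'] (min_width=24, slack=0)
Line 3: ['clean', 'window', 'water', 'music'] (min_width=24, slack=0)
Line 4: ['picture', 'support', 'wolf', 'who'] (min_width=24, slack=0)
Line 5: ['cheese', 'up', 'fish', 'blue', 'read'] (min_width=24, slack=0)
Line 6: ['for', 'computer', 'guitar'] (min_width=19, slack=5)
Line 7: ['sweet', 'deep', 'childhood'] (min_width=20, slack=4)
Line 8: ['library', 'emerald', 'matrix'] (min_width=22, slack=2)
Total lines: 8

Answer: 8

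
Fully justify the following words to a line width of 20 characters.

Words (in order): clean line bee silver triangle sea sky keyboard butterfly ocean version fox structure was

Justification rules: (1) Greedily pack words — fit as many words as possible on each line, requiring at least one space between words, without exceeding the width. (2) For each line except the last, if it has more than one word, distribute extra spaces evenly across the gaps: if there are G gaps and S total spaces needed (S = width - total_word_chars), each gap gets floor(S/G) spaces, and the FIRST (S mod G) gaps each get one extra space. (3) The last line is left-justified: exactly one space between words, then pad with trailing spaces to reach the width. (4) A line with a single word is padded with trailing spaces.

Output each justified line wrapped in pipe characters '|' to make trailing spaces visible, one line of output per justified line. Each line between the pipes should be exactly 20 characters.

Answer: |clean    line    bee|
|silver  triangle sea|
|sky         keyboard|
|butterfly      ocean|
|version          fox|
|structure was       |

Derivation:
Line 1: ['clean', 'line', 'bee'] (min_width=14, slack=6)
Line 2: ['silver', 'triangle', 'sea'] (min_width=19, slack=1)
Line 3: ['sky', 'keyboard'] (min_width=12, slack=8)
Line 4: ['butterfly', 'ocean'] (min_width=15, slack=5)
Line 5: ['version', 'fox'] (min_width=11, slack=9)
Line 6: ['structure', 'was'] (min_width=13, slack=7)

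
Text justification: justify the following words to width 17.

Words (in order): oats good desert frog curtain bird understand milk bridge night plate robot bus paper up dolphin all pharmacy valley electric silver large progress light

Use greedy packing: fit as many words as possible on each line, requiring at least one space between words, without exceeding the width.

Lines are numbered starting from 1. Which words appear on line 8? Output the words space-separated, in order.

Answer: valley electric

Derivation:
Line 1: ['oats', 'good', 'desert'] (min_width=16, slack=1)
Line 2: ['frog', 'curtain', 'bird'] (min_width=17, slack=0)
Line 3: ['understand', 'milk'] (min_width=15, slack=2)
Line 4: ['bridge', 'night'] (min_width=12, slack=5)
Line 5: ['plate', 'robot', 'bus'] (min_width=15, slack=2)
Line 6: ['paper', 'up', 'dolphin'] (min_width=16, slack=1)
Line 7: ['all', 'pharmacy'] (min_width=12, slack=5)
Line 8: ['valley', 'electric'] (min_width=15, slack=2)
Line 9: ['silver', 'large'] (min_width=12, slack=5)
Line 10: ['progress', 'light'] (min_width=14, slack=3)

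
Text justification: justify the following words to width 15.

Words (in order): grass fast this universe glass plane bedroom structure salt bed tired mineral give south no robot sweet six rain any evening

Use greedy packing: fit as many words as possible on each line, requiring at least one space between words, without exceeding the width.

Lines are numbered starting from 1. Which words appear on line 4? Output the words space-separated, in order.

Answer: structure salt

Derivation:
Line 1: ['grass', 'fast', 'this'] (min_width=15, slack=0)
Line 2: ['universe', 'glass'] (min_width=14, slack=1)
Line 3: ['plane', 'bedroom'] (min_width=13, slack=2)
Line 4: ['structure', 'salt'] (min_width=14, slack=1)
Line 5: ['bed', 'tired'] (min_width=9, slack=6)
Line 6: ['mineral', 'give'] (min_width=12, slack=3)
Line 7: ['south', 'no', 'robot'] (min_width=14, slack=1)
Line 8: ['sweet', 'six', 'rain'] (min_width=14, slack=1)
Line 9: ['any', 'evening'] (min_width=11, slack=4)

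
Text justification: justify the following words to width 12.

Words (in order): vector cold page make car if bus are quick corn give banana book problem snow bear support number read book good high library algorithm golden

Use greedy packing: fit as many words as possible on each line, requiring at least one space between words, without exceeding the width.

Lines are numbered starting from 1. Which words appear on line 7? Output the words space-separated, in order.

Answer: problem snow

Derivation:
Line 1: ['vector', 'cold'] (min_width=11, slack=1)
Line 2: ['page', 'make'] (min_width=9, slack=3)
Line 3: ['car', 'if', 'bus'] (min_width=10, slack=2)
Line 4: ['are', 'quick'] (min_width=9, slack=3)
Line 5: ['corn', 'give'] (min_width=9, slack=3)
Line 6: ['banana', 'book'] (min_width=11, slack=1)
Line 7: ['problem', 'snow'] (min_width=12, slack=0)
Line 8: ['bear', 'support'] (min_width=12, slack=0)
Line 9: ['number', 'read'] (min_width=11, slack=1)
Line 10: ['book', 'good'] (min_width=9, slack=3)
Line 11: ['high', 'library'] (min_width=12, slack=0)
Line 12: ['algorithm'] (min_width=9, slack=3)
Line 13: ['golden'] (min_width=6, slack=6)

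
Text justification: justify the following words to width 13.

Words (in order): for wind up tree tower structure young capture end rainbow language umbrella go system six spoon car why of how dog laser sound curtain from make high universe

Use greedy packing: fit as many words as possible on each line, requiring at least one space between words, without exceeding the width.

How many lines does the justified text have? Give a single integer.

Line 1: ['for', 'wind', 'up'] (min_width=11, slack=2)
Line 2: ['tree', 'tower'] (min_width=10, slack=3)
Line 3: ['structure'] (min_width=9, slack=4)
Line 4: ['young', 'capture'] (min_width=13, slack=0)
Line 5: ['end', 'rainbow'] (min_width=11, slack=2)
Line 6: ['language'] (min_width=8, slack=5)
Line 7: ['umbrella', 'go'] (min_width=11, slack=2)
Line 8: ['system', 'six'] (min_width=10, slack=3)
Line 9: ['spoon', 'car', 'why'] (min_width=13, slack=0)
Line 10: ['of', 'how', 'dog'] (min_width=10, slack=3)
Line 11: ['laser', 'sound'] (min_width=11, slack=2)
Line 12: ['curtain', 'from'] (min_width=12, slack=1)
Line 13: ['make', 'high'] (min_width=9, slack=4)
Line 14: ['universe'] (min_width=8, slack=5)
Total lines: 14

Answer: 14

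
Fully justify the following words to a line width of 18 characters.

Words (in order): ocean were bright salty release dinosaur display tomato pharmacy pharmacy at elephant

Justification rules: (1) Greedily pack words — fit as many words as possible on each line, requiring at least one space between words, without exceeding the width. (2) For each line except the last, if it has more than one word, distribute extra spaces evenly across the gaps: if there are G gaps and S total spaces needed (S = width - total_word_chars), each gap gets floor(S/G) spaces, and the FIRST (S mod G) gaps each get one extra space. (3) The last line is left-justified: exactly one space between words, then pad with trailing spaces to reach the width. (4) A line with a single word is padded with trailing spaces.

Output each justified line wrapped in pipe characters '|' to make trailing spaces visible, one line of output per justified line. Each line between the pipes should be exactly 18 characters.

Answer: |ocean  were bright|
|salty      release|
|dinosaur   display|
|tomato    pharmacy|
|pharmacy        at|
|elephant          |

Derivation:
Line 1: ['ocean', 'were', 'bright'] (min_width=17, slack=1)
Line 2: ['salty', 'release'] (min_width=13, slack=5)
Line 3: ['dinosaur', 'display'] (min_width=16, slack=2)
Line 4: ['tomato', 'pharmacy'] (min_width=15, slack=3)
Line 5: ['pharmacy', 'at'] (min_width=11, slack=7)
Line 6: ['elephant'] (min_width=8, slack=10)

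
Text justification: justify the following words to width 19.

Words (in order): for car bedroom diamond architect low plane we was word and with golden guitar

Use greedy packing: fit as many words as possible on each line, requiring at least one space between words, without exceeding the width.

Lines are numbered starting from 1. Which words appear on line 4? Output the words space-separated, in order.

Line 1: ['for', 'car', 'bedroom'] (min_width=15, slack=4)
Line 2: ['diamond', 'architect'] (min_width=17, slack=2)
Line 3: ['low', 'plane', 'we', 'was'] (min_width=16, slack=3)
Line 4: ['word', 'and', 'with'] (min_width=13, slack=6)
Line 5: ['golden', 'guitar'] (min_width=13, slack=6)

Answer: word and with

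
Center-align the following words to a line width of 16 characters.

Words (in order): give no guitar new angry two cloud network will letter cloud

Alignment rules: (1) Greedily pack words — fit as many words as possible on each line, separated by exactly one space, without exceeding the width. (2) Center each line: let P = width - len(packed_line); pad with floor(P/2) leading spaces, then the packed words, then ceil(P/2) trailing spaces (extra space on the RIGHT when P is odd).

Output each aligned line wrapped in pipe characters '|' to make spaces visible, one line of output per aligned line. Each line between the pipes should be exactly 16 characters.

Line 1: ['give', 'no', 'guitar'] (min_width=14, slack=2)
Line 2: ['new', 'angry', 'two'] (min_width=13, slack=3)
Line 3: ['cloud', 'network'] (min_width=13, slack=3)
Line 4: ['will', 'letter'] (min_width=11, slack=5)
Line 5: ['cloud'] (min_width=5, slack=11)

Answer: | give no guitar |
| new angry two  |
| cloud network  |
|  will letter   |
|     cloud      |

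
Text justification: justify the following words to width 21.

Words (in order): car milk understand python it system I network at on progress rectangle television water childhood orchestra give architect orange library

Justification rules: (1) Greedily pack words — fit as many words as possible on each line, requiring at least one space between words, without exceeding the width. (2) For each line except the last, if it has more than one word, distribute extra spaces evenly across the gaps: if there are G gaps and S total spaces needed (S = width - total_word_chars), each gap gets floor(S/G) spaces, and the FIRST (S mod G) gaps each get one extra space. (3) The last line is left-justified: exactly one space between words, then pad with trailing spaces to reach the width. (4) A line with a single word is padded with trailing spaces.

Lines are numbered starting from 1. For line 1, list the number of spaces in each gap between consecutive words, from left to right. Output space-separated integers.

Answer: 2 2

Derivation:
Line 1: ['car', 'milk', 'understand'] (min_width=19, slack=2)
Line 2: ['python', 'it', 'system', 'I'] (min_width=18, slack=3)
Line 3: ['network', 'at', 'on'] (min_width=13, slack=8)
Line 4: ['progress', 'rectangle'] (min_width=18, slack=3)
Line 5: ['television', 'water'] (min_width=16, slack=5)
Line 6: ['childhood', 'orchestra'] (min_width=19, slack=2)
Line 7: ['give', 'architect', 'orange'] (min_width=21, slack=0)
Line 8: ['library'] (min_width=7, slack=14)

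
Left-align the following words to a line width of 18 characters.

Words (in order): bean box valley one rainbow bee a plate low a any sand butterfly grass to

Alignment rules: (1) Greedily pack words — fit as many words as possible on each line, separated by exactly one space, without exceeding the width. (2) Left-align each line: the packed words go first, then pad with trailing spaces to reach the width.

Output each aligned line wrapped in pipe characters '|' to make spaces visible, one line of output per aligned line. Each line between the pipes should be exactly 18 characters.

Line 1: ['bean', 'box', 'valley'] (min_width=15, slack=3)
Line 2: ['one', 'rainbow', 'bee', 'a'] (min_width=17, slack=1)
Line 3: ['plate', 'low', 'a', 'any'] (min_width=15, slack=3)
Line 4: ['sand', 'butterfly'] (min_width=14, slack=4)
Line 5: ['grass', 'to'] (min_width=8, slack=10)

Answer: |bean box valley   |
|one rainbow bee a |
|plate low a any   |
|sand butterfly    |
|grass to          |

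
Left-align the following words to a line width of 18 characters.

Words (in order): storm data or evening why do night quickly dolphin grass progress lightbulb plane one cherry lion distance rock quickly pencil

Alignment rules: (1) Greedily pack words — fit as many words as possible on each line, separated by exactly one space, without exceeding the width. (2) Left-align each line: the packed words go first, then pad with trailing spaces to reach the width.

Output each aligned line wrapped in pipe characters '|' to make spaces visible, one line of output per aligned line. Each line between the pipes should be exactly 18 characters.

Line 1: ['storm', 'data', 'or'] (min_width=13, slack=5)
Line 2: ['evening', 'why', 'do'] (min_width=14, slack=4)
Line 3: ['night', 'quickly'] (min_width=13, slack=5)
Line 4: ['dolphin', 'grass'] (min_width=13, slack=5)
Line 5: ['progress', 'lightbulb'] (min_width=18, slack=0)
Line 6: ['plane', 'one', 'cherry'] (min_width=16, slack=2)
Line 7: ['lion', 'distance', 'rock'] (min_width=18, slack=0)
Line 8: ['quickly', 'pencil'] (min_width=14, slack=4)

Answer: |storm data or     |
|evening why do    |
|night quickly     |
|dolphin grass     |
|progress lightbulb|
|plane one cherry  |
|lion distance rock|
|quickly pencil    |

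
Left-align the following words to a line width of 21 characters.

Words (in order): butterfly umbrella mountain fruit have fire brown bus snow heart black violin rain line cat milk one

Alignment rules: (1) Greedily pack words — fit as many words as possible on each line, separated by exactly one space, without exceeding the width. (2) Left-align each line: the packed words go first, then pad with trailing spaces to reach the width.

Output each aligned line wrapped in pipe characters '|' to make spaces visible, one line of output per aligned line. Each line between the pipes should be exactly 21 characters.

Answer: |butterfly umbrella   |
|mountain fruit have  |
|fire brown bus snow  |
|heart black violin   |
|rain line cat milk   |
|one                  |

Derivation:
Line 1: ['butterfly', 'umbrella'] (min_width=18, slack=3)
Line 2: ['mountain', 'fruit', 'have'] (min_width=19, slack=2)
Line 3: ['fire', 'brown', 'bus', 'snow'] (min_width=19, slack=2)
Line 4: ['heart', 'black', 'violin'] (min_width=18, slack=3)
Line 5: ['rain', 'line', 'cat', 'milk'] (min_width=18, slack=3)
Line 6: ['one'] (min_width=3, slack=18)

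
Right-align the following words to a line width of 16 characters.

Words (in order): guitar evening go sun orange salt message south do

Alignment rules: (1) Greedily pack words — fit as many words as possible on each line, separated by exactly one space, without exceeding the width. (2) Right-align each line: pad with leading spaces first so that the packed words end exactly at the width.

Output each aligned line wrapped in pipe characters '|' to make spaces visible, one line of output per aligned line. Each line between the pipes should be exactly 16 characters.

Line 1: ['guitar', 'evening'] (min_width=14, slack=2)
Line 2: ['go', 'sun', 'orange'] (min_width=13, slack=3)
Line 3: ['salt', 'message'] (min_width=12, slack=4)
Line 4: ['south', 'do'] (min_width=8, slack=8)

Answer: |  guitar evening|
|   go sun orange|
|    salt message|
|        south do|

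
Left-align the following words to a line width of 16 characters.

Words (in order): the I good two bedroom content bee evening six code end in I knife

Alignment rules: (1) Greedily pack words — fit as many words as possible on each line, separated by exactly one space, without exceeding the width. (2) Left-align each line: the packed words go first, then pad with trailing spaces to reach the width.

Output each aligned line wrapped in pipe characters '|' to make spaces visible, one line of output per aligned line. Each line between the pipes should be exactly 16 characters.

Answer: |the I good two  |
|bedroom content |
|bee evening six |
|code end in I   |
|knife           |

Derivation:
Line 1: ['the', 'I', 'good', 'two'] (min_width=14, slack=2)
Line 2: ['bedroom', 'content'] (min_width=15, slack=1)
Line 3: ['bee', 'evening', 'six'] (min_width=15, slack=1)
Line 4: ['code', 'end', 'in', 'I'] (min_width=13, slack=3)
Line 5: ['knife'] (min_width=5, slack=11)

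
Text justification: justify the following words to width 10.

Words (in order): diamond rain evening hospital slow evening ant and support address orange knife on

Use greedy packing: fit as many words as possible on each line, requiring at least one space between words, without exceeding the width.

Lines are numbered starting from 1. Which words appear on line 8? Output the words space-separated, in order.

Answer: support

Derivation:
Line 1: ['diamond'] (min_width=7, slack=3)
Line 2: ['rain'] (min_width=4, slack=6)
Line 3: ['evening'] (min_width=7, slack=3)
Line 4: ['hospital'] (min_width=8, slack=2)
Line 5: ['slow'] (min_width=4, slack=6)
Line 6: ['evening'] (min_width=7, slack=3)
Line 7: ['ant', 'and'] (min_width=7, slack=3)
Line 8: ['support'] (min_width=7, slack=3)
Line 9: ['address'] (min_width=7, slack=3)
Line 10: ['orange'] (min_width=6, slack=4)
Line 11: ['knife', 'on'] (min_width=8, slack=2)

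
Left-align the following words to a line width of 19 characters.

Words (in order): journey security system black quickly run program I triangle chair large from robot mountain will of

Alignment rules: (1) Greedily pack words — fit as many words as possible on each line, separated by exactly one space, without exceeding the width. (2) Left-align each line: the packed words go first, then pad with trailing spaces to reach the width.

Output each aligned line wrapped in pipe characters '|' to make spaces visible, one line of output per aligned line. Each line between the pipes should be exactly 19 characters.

Line 1: ['journey', 'security'] (min_width=16, slack=3)
Line 2: ['system', 'black'] (min_width=12, slack=7)
Line 3: ['quickly', 'run', 'program'] (min_width=19, slack=0)
Line 4: ['I', 'triangle', 'chair'] (min_width=16, slack=3)
Line 5: ['large', 'from', 'robot'] (min_width=16, slack=3)
Line 6: ['mountain', 'will', 'of'] (min_width=16, slack=3)

Answer: |journey security   |
|system black       |
|quickly run program|
|I triangle chair   |
|large from robot   |
|mountain will of   |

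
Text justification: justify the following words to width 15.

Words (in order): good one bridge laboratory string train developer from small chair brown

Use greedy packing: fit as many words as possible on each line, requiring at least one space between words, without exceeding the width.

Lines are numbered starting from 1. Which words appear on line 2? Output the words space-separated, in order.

Line 1: ['good', 'one', 'bridge'] (min_width=15, slack=0)
Line 2: ['laboratory'] (min_width=10, slack=5)
Line 3: ['string', 'train'] (min_width=12, slack=3)
Line 4: ['developer', 'from'] (min_width=14, slack=1)
Line 5: ['small', 'chair'] (min_width=11, slack=4)
Line 6: ['brown'] (min_width=5, slack=10)

Answer: laboratory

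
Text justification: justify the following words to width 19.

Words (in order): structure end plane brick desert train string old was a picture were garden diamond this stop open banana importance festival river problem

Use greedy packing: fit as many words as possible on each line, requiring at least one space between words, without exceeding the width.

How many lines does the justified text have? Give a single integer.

Line 1: ['structure', 'end', 'plane'] (min_width=19, slack=0)
Line 2: ['brick', 'desert', 'train'] (min_width=18, slack=1)
Line 3: ['string', 'old', 'was', 'a'] (min_width=16, slack=3)
Line 4: ['picture', 'were', 'garden'] (min_width=19, slack=0)
Line 5: ['diamond', 'this', 'stop'] (min_width=17, slack=2)
Line 6: ['open', 'banana'] (min_width=11, slack=8)
Line 7: ['importance', 'festival'] (min_width=19, slack=0)
Line 8: ['river', 'problem'] (min_width=13, slack=6)
Total lines: 8

Answer: 8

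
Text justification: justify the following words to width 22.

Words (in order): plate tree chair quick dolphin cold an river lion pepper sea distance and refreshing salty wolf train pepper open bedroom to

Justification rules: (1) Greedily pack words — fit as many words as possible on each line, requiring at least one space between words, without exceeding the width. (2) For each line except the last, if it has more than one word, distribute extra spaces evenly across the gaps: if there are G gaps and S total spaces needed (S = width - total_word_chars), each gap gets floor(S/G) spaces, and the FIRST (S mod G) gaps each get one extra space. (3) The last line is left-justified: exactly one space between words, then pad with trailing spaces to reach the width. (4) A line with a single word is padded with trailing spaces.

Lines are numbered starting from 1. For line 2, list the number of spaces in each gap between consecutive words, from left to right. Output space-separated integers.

Line 1: ['plate', 'tree', 'chair', 'quick'] (min_width=22, slack=0)
Line 2: ['dolphin', 'cold', 'an', 'river'] (min_width=21, slack=1)
Line 3: ['lion', 'pepper', 'sea'] (min_width=15, slack=7)
Line 4: ['distance', 'and'] (min_width=12, slack=10)
Line 5: ['refreshing', 'salty', 'wolf'] (min_width=21, slack=1)
Line 6: ['train', 'pepper', 'open'] (min_width=17, slack=5)
Line 7: ['bedroom', 'to'] (min_width=10, slack=12)

Answer: 2 1 1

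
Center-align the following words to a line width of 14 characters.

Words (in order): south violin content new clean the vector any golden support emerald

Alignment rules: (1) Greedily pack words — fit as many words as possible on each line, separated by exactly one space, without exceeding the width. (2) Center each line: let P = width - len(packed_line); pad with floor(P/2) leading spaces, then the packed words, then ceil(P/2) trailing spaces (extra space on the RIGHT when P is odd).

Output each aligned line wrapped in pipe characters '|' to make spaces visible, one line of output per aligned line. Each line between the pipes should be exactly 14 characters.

Line 1: ['south', 'violin'] (min_width=12, slack=2)
Line 2: ['content', 'new'] (min_width=11, slack=3)
Line 3: ['clean', 'the'] (min_width=9, slack=5)
Line 4: ['vector', 'any'] (min_width=10, slack=4)
Line 5: ['golden', 'support'] (min_width=14, slack=0)
Line 6: ['emerald'] (min_width=7, slack=7)

Answer: | south violin |
| content new  |
|  clean the   |
|  vector any  |
|golden support|
|   emerald    |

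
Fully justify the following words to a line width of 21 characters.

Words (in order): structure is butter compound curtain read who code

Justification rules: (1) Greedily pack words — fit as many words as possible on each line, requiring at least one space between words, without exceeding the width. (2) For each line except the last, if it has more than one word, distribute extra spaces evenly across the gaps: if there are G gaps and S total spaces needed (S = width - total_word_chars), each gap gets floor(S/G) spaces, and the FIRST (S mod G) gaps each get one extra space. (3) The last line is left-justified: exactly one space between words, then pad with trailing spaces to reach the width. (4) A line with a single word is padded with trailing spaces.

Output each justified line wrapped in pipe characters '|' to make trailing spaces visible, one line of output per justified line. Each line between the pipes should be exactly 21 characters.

Line 1: ['structure', 'is', 'butter'] (min_width=19, slack=2)
Line 2: ['compound', 'curtain', 'read'] (min_width=21, slack=0)
Line 3: ['who', 'code'] (min_width=8, slack=13)

Answer: |structure  is  butter|
|compound curtain read|
|who code             |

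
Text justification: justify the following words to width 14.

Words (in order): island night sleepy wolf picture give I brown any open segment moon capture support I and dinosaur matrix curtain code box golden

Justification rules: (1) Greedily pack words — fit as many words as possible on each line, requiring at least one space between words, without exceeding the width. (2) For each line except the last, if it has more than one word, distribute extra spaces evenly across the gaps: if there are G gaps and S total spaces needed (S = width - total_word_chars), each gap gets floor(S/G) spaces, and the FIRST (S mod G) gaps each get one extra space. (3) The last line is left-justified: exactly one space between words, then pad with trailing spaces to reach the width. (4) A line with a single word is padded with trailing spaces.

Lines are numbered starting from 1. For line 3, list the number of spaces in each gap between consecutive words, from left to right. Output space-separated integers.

Line 1: ['island', 'night'] (min_width=12, slack=2)
Line 2: ['sleepy', 'wolf'] (min_width=11, slack=3)
Line 3: ['picture', 'give', 'I'] (min_width=14, slack=0)
Line 4: ['brown', 'any', 'open'] (min_width=14, slack=0)
Line 5: ['segment', 'moon'] (min_width=12, slack=2)
Line 6: ['capture'] (min_width=7, slack=7)
Line 7: ['support', 'I', 'and'] (min_width=13, slack=1)
Line 8: ['dinosaur'] (min_width=8, slack=6)
Line 9: ['matrix', 'curtain'] (min_width=14, slack=0)
Line 10: ['code', 'box'] (min_width=8, slack=6)
Line 11: ['golden'] (min_width=6, slack=8)

Answer: 1 1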